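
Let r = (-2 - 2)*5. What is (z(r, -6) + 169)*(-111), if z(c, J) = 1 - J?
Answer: -19536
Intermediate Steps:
r = -20 (r = -4*5 = -20)
(z(r, -6) + 169)*(-111) = ((1 - 1*(-6)) + 169)*(-111) = ((1 + 6) + 169)*(-111) = (7 + 169)*(-111) = 176*(-111) = -19536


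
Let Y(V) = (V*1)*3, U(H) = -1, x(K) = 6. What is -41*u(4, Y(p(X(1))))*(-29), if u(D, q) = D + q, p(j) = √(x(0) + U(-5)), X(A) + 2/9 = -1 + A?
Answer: 4756 + 3567*√5 ≈ 12732.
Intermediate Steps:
X(A) = -11/9 + A (X(A) = -2/9 + (-1 + A) = -11/9 + A)
p(j) = √5 (p(j) = √(6 - 1) = √5)
Y(V) = 3*V (Y(V) = V*3 = 3*V)
-41*u(4, Y(p(X(1))))*(-29) = -41*(4 + 3*√5)*(-29) = (-164 - 123*√5)*(-29) = 4756 + 3567*√5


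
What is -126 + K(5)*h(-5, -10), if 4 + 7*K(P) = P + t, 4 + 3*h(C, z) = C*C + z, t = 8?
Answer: -849/7 ≈ -121.29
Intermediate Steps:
h(C, z) = -4/3 + z/3 + C²/3 (h(C, z) = -4/3 + (C*C + z)/3 = -4/3 + (C² + z)/3 = -4/3 + (z + C²)/3 = -4/3 + (z/3 + C²/3) = -4/3 + z/3 + C²/3)
K(P) = 4/7 + P/7 (K(P) = -4/7 + (P + 8)/7 = -4/7 + (8 + P)/7 = -4/7 + (8/7 + P/7) = 4/7 + P/7)
-126 + K(5)*h(-5, -10) = -126 + (4/7 + (⅐)*5)*(-4/3 + (⅓)*(-10) + (⅓)*(-5)²) = -126 + (4/7 + 5/7)*(-4/3 - 10/3 + (⅓)*25) = -126 + 9*(-4/3 - 10/3 + 25/3)/7 = -126 + (9/7)*(11/3) = -126 + 33/7 = -849/7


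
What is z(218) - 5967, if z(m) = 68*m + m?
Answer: 9075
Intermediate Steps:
z(m) = 69*m
z(218) - 5967 = 69*218 - 5967 = 15042 - 5967 = 9075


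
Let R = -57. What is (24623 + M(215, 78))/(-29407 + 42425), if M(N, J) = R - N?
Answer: 24351/13018 ≈ 1.8706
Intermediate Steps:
M(N, J) = -57 - N
(24623 + M(215, 78))/(-29407 + 42425) = (24623 + (-57 - 1*215))/(-29407 + 42425) = (24623 + (-57 - 215))/13018 = (24623 - 272)*(1/13018) = 24351*(1/13018) = 24351/13018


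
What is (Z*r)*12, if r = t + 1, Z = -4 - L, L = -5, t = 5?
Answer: 72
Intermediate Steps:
Z = 1 (Z = -4 - 1*(-5) = -4 + 5 = 1)
r = 6 (r = 5 + 1 = 6)
(Z*r)*12 = (1*6)*12 = 6*12 = 72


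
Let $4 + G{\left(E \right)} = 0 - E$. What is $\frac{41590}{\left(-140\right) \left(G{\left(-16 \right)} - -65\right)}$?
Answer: $- \frac{4159}{1078} \approx -3.8581$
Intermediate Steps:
$G{\left(E \right)} = -4 - E$ ($G{\left(E \right)} = -4 + \left(0 - E\right) = -4 - E$)
$\frac{41590}{\left(-140\right) \left(G{\left(-16 \right)} - -65\right)} = \frac{41590}{\left(-140\right) \left(\left(-4 - -16\right) - -65\right)} = \frac{41590}{\left(-140\right) \left(\left(-4 + 16\right) + 65\right)} = \frac{41590}{\left(-140\right) \left(12 + 65\right)} = \frac{41590}{\left(-140\right) 77} = \frac{41590}{-10780} = 41590 \left(- \frac{1}{10780}\right) = - \frac{4159}{1078}$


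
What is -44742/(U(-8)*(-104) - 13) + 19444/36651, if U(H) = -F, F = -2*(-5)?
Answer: -1619870054/37640577 ≈ -43.035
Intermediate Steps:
F = 10
U(H) = -10 (U(H) = -1*10 = -10)
-44742/(U(-8)*(-104) - 13) + 19444/36651 = -44742/(-10*(-104) - 13) + 19444/36651 = -44742/(1040 - 13) + 19444*(1/36651) = -44742/1027 + 19444/36651 = -1619870054/37640577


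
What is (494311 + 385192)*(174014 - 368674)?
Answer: -171204053980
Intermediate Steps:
(494311 + 385192)*(174014 - 368674) = 879503*(-194660) = -171204053980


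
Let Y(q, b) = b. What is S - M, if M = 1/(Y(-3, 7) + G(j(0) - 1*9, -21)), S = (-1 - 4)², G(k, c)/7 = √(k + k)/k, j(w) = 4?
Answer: 1220/49 - I*√10/49 ≈ 24.898 - 0.064536*I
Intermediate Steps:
G(k, c) = 7*√2/√k (G(k, c) = 7*(√(k + k)/k) = 7*(√(2*k)/k) = 7*((√2*√k)/k) = 7*(√2/√k) = 7*√2/√k)
S = 25 (S = (-5)² = 25)
M = 1/(7 - 7*I*√10/5) (M = 1/(7 + 7*√2/√(4 - 1*9)) = 1/(7 + 7*√2/√(4 - 9)) = 1/(7 + 7*√2/√(-5)) = 1/(7 + 7*√2*(-I*√5/5)) = 1/(7 - 7*I*√10/5) ≈ 0.10204 + 0.064536*I)
S - M = 25 - (5/49 + I*√10/49) = 25 + (-5/49 - I*√10/49) = 1220/49 - I*√10/49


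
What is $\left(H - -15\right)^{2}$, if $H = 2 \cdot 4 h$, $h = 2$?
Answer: $961$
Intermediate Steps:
$H = 16$ ($H = 2 \cdot 4 \cdot 2 = 8 \cdot 2 = 16$)
$\left(H - -15\right)^{2} = \left(16 - -15\right)^{2} = \left(16 + 15\right)^{2} = 31^{2} = 961$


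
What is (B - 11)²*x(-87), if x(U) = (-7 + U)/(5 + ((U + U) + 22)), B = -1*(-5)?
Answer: 1128/49 ≈ 23.020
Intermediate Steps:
B = 5
x(U) = (-7 + U)/(27 + 2*U) (x(U) = (-7 + U)/(5 + (2*U + 22)) = (-7 + U)/(5 + (22 + 2*U)) = (-7 + U)/(27 + 2*U))
(B - 11)²*x(-87) = (5 - 11)²*((-7 - 87)/(27 + 2*(-87))) = (-6)²*(-94/(27 - 174)) = 36*(-94/(-147)) = 36*(-1/147*(-94)) = 36*(94/147) = 1128/49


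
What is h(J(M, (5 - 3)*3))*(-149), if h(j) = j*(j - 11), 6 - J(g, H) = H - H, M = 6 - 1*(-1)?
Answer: 4470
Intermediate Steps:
M = 7 (M = 6 + 1 = 7)
J(g, H) = 6 (J(g, H) = 6 - (H - H) = 6 - 1*0 = 6 + 0 = 6)
h(j) = j*(-11 + j)
h(J(M, (5 - 3)*3))*(-149) = (6*(-11 + 6))*(-149) = (6*(-5))*(-149) = -30*(-149) = 4470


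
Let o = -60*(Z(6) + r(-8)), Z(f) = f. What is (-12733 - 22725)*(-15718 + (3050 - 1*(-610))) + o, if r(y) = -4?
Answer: 427552444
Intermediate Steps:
o = -120 (o = -60*(6 - 4) = -60*2 = -120)
(-12733 - 22725)*(-15718 + (3050 - 1*(-610))) + o = (-12733 - 22725)*(-15718 + (3050 - 1*(-610))) - 120 = -35458*(-15718 + (3050 + 610)) - 120 = -35458*(-15718 + 3660) - 120 = -35458*(-12058) - 120 = 427552564 - 120 = 427552444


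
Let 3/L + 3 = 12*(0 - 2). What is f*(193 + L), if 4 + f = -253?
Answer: -446152/9 ≈ -49572.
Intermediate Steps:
f = -257 (f = -4 - 253 = -257)
L = -1/9 (L = 3/(-3 + 12*(0 - 2)) = 3/(-3 + 12*(-2)) = 3/(-3 - 24) = 3/(-27) = 3*(-1/27) = -1/9 ≈ -0.11111)
f*(193 + L) = -257*(193 - 1/9) = -257*1736/9 = -446152/9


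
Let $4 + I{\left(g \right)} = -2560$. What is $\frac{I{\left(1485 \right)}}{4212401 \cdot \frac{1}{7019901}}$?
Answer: $- \frac{17999026164}{4212401} \approx -4272.9$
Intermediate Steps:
$I{\left(g \right)} = -2564$ ($I{\left(g \right)} = -4 - 2560 = -2564$)
$\frac{I{\left(1485 \right)}}{4212401 \cdot \frac{1}{7019901}} = - \frac{2564}{4212401 \cdot \frac{1}{7019901}} = - \frac{2564}{\frac{4212401}{7019901}} = \left(-2564\right) \frac{7019901}{4212401} = - \frac{17999026164}{4212401}$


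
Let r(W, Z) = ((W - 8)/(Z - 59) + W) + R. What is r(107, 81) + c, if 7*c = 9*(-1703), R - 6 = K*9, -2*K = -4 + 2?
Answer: -28883/14 ≈ -2063.1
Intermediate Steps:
K = 1 (K = -(-4 + 2)/2 = -1/2*(-2) = 1)
R = 15 (R = 6 + 1*9 = 6 + 9 = 15)
r(W, Z) = 15 + W + (-8 + W)/(-59 + Z) (r(W, Z) = ((W - 8)/(Z - 59) + W) + 15 = ((-8 + W)/(-59 + Z) + W) + 15 = (W + (-8 + W)/(-59 + Z)) + 15 = 15 + W + (-8 + W)/(-59 + Z))
c = -15327/7 (c = (9*(-1703))/7 = (1/7)*(-15327) = -15327/7 ≈ -2189.6)
r(107, 81) + c = (-893 - 58*107 + 15*81 + 107*81)/(-59 + 81) - 15327/7 = (-893 - 6206 + 1215 + 8667)/22 - 15327/7 = (1/22)*2783 - 15327/7 = 253/2 - 15327/7 = -28883/14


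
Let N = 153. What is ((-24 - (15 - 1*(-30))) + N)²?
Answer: 7056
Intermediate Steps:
((-24 - (15 - 1*(-30))) + N)² = ((-24 - (15 - 1*(-30))) + 153)² = ((-24 - (15 + 30)) + 153)² = ((-24 - 1*45) + 153)² = ((-24 - 45) + 153)² = (-69 + 153)² = 84² = 7056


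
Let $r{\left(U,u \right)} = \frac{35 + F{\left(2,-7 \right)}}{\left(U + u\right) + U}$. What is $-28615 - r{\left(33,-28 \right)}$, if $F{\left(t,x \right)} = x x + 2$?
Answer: $- \frac{543728}{19} \approx -28617.0$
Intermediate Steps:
$F{\left(t,x \right)} = 2 + x^{2}$ ($F{\left(t,x \right)} = x^{2} + 2 = 2 + x^{2}$)
$r{\left(U,u \right)} = \frac{86}{u + 2 U}$ ($r{\left(U,u \right)} = \frac{35 + \left(2 + \left(-7\right)^{2}\right)}{\left(U + u\right) + U} = \frac{35 + \left(2 + 49\right)}{u + 2 U} = \frac{35 + 51}{u + 2 U} = \frac{86}{u + 2 U}$)
$-28615 - r{\left(33,-28 \right)} = -28615 - \frac{86}{-28 + 2 \cdot 33} = -28615 - \frac{86}{-28 + 66} = -28615 - \frac{86}{38} = -28615 - 86 \cdot \frac{1}{38} = -28615 - \frac{43}{19} = - \frac{543728}{19}$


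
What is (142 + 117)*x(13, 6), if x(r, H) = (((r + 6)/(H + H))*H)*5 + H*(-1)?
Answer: 21497/2 ≈ 10749.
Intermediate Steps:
x(r, H) = 15 - H + 5*r/2 (x(r, H) = (((6 + r)/((2*H)))*H)*5 - H = (((6 + r)*(1/(2*H)))*H)*5 - H = (((6 + r)/(2*H))*H)*5 - H = (3 + r/2)*5 - H = (15 + 5*r/2) - H = 15 - H + 5*r/2)
(142 + 117)*x(13, 6) = (142 + 117)*(15 - 1*6 + (5/2)*13) = 259*(15 - 6 + 65/2) = 259*(83/2) = 21497/2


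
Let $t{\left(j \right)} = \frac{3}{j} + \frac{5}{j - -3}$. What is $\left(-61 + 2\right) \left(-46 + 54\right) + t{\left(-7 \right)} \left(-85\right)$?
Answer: $- \frac{9221}{28} \approx -329.32$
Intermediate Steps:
$t{\left(j \right)} = \frac{3}{j} + \frac{5}{3 + j}$ ($t{\left(j \right)} = \frac{3}{j} + \frac{5}{j + 3} = \frac{3}{j} + \frac{5}{3 + j}$)
$\left(-61 + 2\right) \left(-46 + 54\right) + t{\left(-7 \right)} \left(-85\right) = \left(-61 + 2\right) \left(-46 + 54\right) + \frac{9 + 8 \left(-7\right)}{\left(-7\right) \left(3 - 7\right)} \left(-85\right) = \left(-59\right) 8 + - \frac{9 - 56}{7 \left(-4\right)} \left(-85\right) = -472 + \left(- \frac{1}{7}\right) \left(- \frac{1}{4}\right) \left(-47\right) \left(-85\right) = -472 - - \frac{3995}{28} = -472 + \frac{3995}{28} = - \frac{9221}{28}$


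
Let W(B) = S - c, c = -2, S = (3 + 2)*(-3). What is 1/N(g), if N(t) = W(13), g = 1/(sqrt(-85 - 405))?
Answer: -1/13 ≈ -0.076923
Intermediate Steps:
S = -15 (S = 5*(-3) = -15)
W(B) = -13 (W(B) = -15 - 1*(-2) = -15 + 2 = -13)
g = -I*sqrt(10)/70 (g = 1/(sqrt(-490)) = 1/(7*I*sqrt(10)) = -I*sqrt(10)/70 ≈ -0.045175*I)
N(t) = -13
1/N(g) = 1/(-13) = -1/13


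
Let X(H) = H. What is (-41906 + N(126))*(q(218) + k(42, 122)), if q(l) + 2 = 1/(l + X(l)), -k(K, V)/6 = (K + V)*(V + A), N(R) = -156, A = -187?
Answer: -586463925359/218 ≈ -2.6902e+9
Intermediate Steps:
k(K, V) = -6*(-187 + V)*(K + V) (k(K, V) = -6*(K + V)*(V - 187) = -6*(K + V)*(-187 + V) = -6*(-187 + V)*(K + V))
q(l) = -2 + 1/(2*l) (q(l) = -2 + 1/(l + l) = -2 + 1/(2*l))
(-41906 + N(126))*(q(218) + k(42, 122)) = (-41906 - 156)*((-2 + (½)/218) + (-6*122² + 1122*42 + 1122*122 - 6*42*122)) = -42062*((-2 + (½)*(1/218)) + (-6*14884 + 47124 + 136884 - 30744)) = -42062*((-2 + 1/436) + (-89304 + 47124 + 136884 - 30744)) = -42062*(-871/436 + 63960) = -42062*27885689/436 = -586463925359/218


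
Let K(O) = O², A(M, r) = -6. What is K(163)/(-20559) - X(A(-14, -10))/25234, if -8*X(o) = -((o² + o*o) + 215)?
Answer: -488130691/377298768 ≈ -1.2938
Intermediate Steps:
X(o) = 215/8 + o²/4 (X(o) = -(-1)*((o² + o*o) + 215)/8 = -(-1)*((o² + o²) + 215)/8 = -(-1)*(2*o² + 215)/8 = -(-1)*(215 + 2*o²)/8 = -(-215 - 2*o²)/8 = 215/8 + o²/4)
K(163)/(-20559) - X(A(-14, -10))/25234 = 163²/(-20559) - (215/8 + (¼)*(-6)²)/25234 = 26569*(-1/20559) - (215/8 + (¼)*36)*(1/25234) = -26569/20559 - (215/8 + 9)*(1/25234) = -26569/20559 - 1*287/8*(1/25234) = -26569/20559 - 287/8*1/25234 = -26569/20559 - 287/201872 = -488130691/377298768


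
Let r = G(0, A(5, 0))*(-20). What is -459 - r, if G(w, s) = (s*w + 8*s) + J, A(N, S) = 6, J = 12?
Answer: 741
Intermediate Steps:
G(w, s) = 12 + 8*s + s*w (G(w, s) = (s*w + 8*s) + 12 = (8*s + s*w) + 12 = 12 + 8*s + s*w)
r = -1200 (r = (12 + 8*6 + 6*0)*(-20) = (12 + 48 + 0)*(-20) = 60*(-20) = -1200)
-459 - r = -459 - 1*(-1200) = -459 + 1200 = 741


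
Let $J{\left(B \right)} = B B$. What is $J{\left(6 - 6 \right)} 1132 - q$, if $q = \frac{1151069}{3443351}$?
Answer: $- \frac{1151069}{3443351} \approx -0.33429$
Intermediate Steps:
$q = \frac{1151069}{3443351}$ ($q = 1151069 \cdot \frac{1}{3443351} = \frac{1151069}{3443351} \approx 0.33429$)
$J{\left(B \right)} = B^{2}$
$J{\left(6 - 6 \right)} 1132 - q = \left(6 - 6\right)^{2} \cdot 1132 - \frac{1151069}{3443351} = 0^{2} \cdot 1132 - \frac{1151069}{3443351} = 0 \cdot 1132 - \frac{1151069}{3443351} = 0 - \frac{1151069}{3443351} = - \frac{1151069}{3443351}$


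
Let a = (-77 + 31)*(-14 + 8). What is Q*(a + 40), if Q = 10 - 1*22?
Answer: -3792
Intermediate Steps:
Q = -12 (Q = 10 - 22 = -12)
a = 276 (a = -46*(-6) = 276)
Q*(a + 40) = -12*(276 + 40) = -12*316 = -3792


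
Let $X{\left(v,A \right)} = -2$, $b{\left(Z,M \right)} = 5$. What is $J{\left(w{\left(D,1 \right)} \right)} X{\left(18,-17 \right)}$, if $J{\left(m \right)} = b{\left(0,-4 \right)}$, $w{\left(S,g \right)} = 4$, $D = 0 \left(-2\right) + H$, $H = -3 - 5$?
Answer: $-10$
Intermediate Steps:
$H = -8$ ($H = -3 - 5 = -8$)
$D = -8$ ($D = 0 \left(-2\right) - 8 = 0 - 8 = -8$)
$J{\left(m \right)} = 5$
$J{\left(w{\left(D,1 \right)} \right)} X{\left(18,-17 \right)} = 5 \left(-2\right) = -10$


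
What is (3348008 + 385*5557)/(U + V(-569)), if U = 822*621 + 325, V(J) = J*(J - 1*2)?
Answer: 609717/92854 ≈ 6.5664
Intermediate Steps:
V(J) = J*(-2 + J) (V(J) = J*(J - 2) = J*(-2 + J))
U = 510787 (U = 510462 + 325 = 510787)
(3348008 + 385*5557)/(U + V(-569)) = (3348008 + 385*5557)/(510787 - 569*(-2 - 569)) = (3348008 + 2139445)/(510787 - 569*(-571)) = 5487453/(510787 + 324899) = 5487453/835686 = 5487453*(1/835686) = 609717/92854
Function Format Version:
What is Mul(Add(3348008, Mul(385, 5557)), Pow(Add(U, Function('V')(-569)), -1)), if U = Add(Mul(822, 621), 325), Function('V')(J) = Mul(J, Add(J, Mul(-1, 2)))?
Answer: Rational(609717, 92854) ≈ 6.5664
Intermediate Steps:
Function('V')(J) = Mul(J, Add(-2, J)) (Function('V')(J) = Mul(J, Add(J, -2)) = Mul(J, Add(-2, J)))
U = 510787 (U = Add(510462, 325) = 510787)
Mul(Add(3348008, Mul(385, 5557)), Pow(Add(U, Function('V')(-569)), -1)) = Mul(Add(3348008, Mul(385, 5557)), Pow(Add(510787, Mul(-569, Add(-2, -569))), -1)) = Mul(Add(3348008, 2139445), Pow(Add(510787, Mul(-569, -571)), -1)) = Mul(5487453, Pow(Add(510787, 324899), -1)) = Mul(5487453, Pow(835686, -1)) = Mul(5487453, Rational(1, 835686)) = Rational(609717, 92854)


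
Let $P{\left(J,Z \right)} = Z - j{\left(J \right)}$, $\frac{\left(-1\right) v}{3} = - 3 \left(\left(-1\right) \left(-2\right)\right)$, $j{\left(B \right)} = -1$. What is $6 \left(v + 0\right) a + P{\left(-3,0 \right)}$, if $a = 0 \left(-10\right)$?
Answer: $1$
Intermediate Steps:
$v = 18$ ($v = - 3 \left(- 3 \left(\left(-1\right) \left(-2\right)\right)\right) = - 3 \left(\left(-3\right) 2\right) = \left(-3\right) \left(-6\right) = 18$)
$a = 0$
$P{\left(J,Z \right)} = 1 + Z$ ($P{\left(J,Z \right)} = Z - -1 = Z + 1 = 1 + Z$)
$6 \left(v + 0\right) a + P{\left(-3,0 \right)} = 6 \left(18 + 0\right) 0 + \left(1 + 0\right) = 6 \cdot 18 \cdot 0 + 1 = 108 \cdot 0 + 1 = 0 + 1 = 1$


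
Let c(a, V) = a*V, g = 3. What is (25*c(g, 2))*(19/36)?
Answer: 475/6 ≈ 79.167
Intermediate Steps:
c(a, V) = V*a
(25*c(g, 2))*(19/36) = (25*(2*3))*(19/36) = (25*6)*(19*(1/36)) = 150*(19/36) = 475/6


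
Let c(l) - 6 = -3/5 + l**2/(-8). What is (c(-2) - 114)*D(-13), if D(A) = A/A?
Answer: -1091/10 ≈ -109.10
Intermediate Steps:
D(A) = 1
c(l) = 27/5 - l**2/8 (c(l) = 6 + (-3/5 + l**2/(-8)) = 6 + (-3*1/5 + l**2*(-1/8)) = 6 + (-3/5 - l**2/8) = 27/5 - l**2/8)
(c(-2) - 114)*D(-13) = ((27/5 - 1/8*(-2)**2) - 114)*1 = ((27/5 - 1/8*4) - 114)*1 = ((27/5 - 1/2) - 114)*1 = (49/10 - 114)*1 = -1091/10*1 = -1091/10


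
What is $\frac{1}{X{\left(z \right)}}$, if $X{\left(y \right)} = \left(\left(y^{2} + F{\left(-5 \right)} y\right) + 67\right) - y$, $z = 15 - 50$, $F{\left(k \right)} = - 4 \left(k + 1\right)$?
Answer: $\frac{1}{767} \approx 0.0013038$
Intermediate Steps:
$F{\left(k \right)} = -4 - 4 k$ ($F{\left(k \right)} = - 4 \left(1 + k\right) = -4 - 4 k$)
$z = -35$ ($z = 15 - 50 = -35$)
$X{\left(y \right)} = 67 + y^{2} + 15 y$ ($X{\left(y \right)} = \left(\left(y^{2} + \left(-4 - -20\right) y\right) + 67\right) - y = \left(\left(y^{2} + \left(-4 + 20\right) y\right) + 67\right) - y = \left(\left(y^{2} + 16 y\right) + 67\right) - y = \left(67 + y^{2} + 16 y\right) - y = 67 + y^{2} + 15 y$)
$\frac{1}{X{\left(z \right)}} = \frac{1}{67 + \left(-35\right)^{2} + 15 \left(-35\right)} = \frac{1}{67 + 1225 - 525} = \frac{1}{767}$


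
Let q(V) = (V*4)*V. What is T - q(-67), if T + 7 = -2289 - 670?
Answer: -20922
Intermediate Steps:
q(V) = 4*V**2 (q(V) = (4*V)*V = 4*V**2)
T = -2966 (T = -7 + (-2289 - 670) = -7 - 2959 = -2966)
T - q(-67) = -2966 - 4*(-67)**2 = -2966 - 4*4489 = -2966 - 1*17956 = -2966 - 17956 = -20922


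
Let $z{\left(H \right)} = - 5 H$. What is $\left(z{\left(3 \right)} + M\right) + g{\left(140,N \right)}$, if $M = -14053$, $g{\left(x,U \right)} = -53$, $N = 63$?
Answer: $-14121$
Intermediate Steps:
$\left(z{\left(3 \right)} + M\right) + g{\left(140,N \right)} = \left(\left(-5\right) 3 - 14053\right) - 53 = \left(-15 - 14053\right) - 53 = -14068 - 53 = -14121$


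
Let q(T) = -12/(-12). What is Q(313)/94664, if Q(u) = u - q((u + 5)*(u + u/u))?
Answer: 39/11833 ≈ 0.0032959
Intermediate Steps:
q(T) = 1 (q(T) = -12*(-1/12) = 1)
Q(u) = -1 + u (Q(u) = u - 1*1 = u - 1 = -1 + u)
Q(313)/94664 = (-1 + 313)/94664 = 312*(1/94664) = 39/11833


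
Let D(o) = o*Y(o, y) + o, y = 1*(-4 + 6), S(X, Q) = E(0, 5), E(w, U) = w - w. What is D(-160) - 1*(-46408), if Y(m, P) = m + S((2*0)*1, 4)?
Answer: 71848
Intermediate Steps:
E(w, U) = 0
S(X, Q) = 0
y = 2 (y = 1*2 = 2)
Y(m, P) = m (Y(m, P) = m + 0 = m)
D(o) = o + o² (D(o) = o*o + o = o² + o = o + o²)
D(-160) - 1*(-46408) = -160*(1 - 160) - 1*(-46408) = -160*(-159) + 46408 = 25440 + 46408 = 71848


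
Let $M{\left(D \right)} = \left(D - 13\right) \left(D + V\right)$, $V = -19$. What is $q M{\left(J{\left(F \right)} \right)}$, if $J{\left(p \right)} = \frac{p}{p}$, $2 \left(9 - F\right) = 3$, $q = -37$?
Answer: $-7992$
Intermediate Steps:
$F = \frac{15}{2}$ ($F = 9 - \frac{3}{2} = \frac{15}{2} \approx 7.5$)
$J{\left(p \right)} = 1$
$M{\left(D \right)} = \left(-19 + D\right) \left(-13 + D\right)$ ($M{\left(D \right)} = \left(D - 13\right) \left(D - 19\right) = \left(-13 + D\right) \left(-19 + D\right) = \left(-19 + D\right) \left(-13 + D\right)$)
$q M{\left(J{\left(F \right)} \right)} = - 37 \left(247 + 1^{2} - 32\right) = - 37 \left(247 + 1 - 32\right) = \left(-37\right) 216 = -7992$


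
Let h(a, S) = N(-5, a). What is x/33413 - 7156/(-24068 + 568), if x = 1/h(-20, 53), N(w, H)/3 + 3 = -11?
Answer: 2510580119/8244657750 ≈ 0.30451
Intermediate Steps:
N(w, H) = -42 (N(w, H) = -9 + 3*(-11) = -9 - 33 = -42)
h(a, S) = -42
x = -1/42 (x = 1/(-42) = -1/42 ≈ -0.023810)
x/33413 - 7156/(-24068 + 568) = -1/42/33413 - 7156/(-24068 + 568) = -1/42*1/33413 - 7156/(-23500) = -1/1403346 - 7156*(-1/23500) = -1/1403346 + 1789/5875 = 2510580119/8244657750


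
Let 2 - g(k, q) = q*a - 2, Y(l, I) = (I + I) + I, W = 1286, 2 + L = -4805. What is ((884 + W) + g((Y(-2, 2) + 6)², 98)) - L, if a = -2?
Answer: 7177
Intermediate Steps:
L = -4807 (L = -2 - 4805 = -4807)
Y(l, I) = 3*I (Y(l, I) = 2*I + I = 3*I)
g(k, q) = 4 + 2*q (g(k, q) = 2 - (q*(-2) - 2) = 2 - (-2*q - 2) = 2 - (-2 - 2*q) = 2 + (2 + 2*q) = 4 + 2*q)
((884 + W) + g((Y(-2, 2) + 6)², 98)) - L = ((884 + 1286) + (4 + 2*98)) - 1*(-4807) = (2170 + (4 + 196)) + 4807 = (2170 + 200) + 4807 = 2370 + 4807 = 7177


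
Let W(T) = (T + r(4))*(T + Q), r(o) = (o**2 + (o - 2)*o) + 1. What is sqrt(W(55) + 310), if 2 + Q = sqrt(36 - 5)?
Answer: sqrt(4550 + 80*sqrt(31)) ≈ 70.678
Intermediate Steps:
r(o) = 1 + o**2 + o*(-2 + o) (r(o) = (o**2 + (-2 + o)*o) + 1 = (o**2 + o*(-2 + o)) + 1 = 1 + o**2 + o*(-2 + o))
Q = -2 + sqrt(31) (Q = -2 + sqrt(36 - 5) = -2 + sqrt(31) ≈ 3.5678)
W(T) = (25 + T)*(-2 + T + sqrt(31)) (W(T) = (T + (1 - 2*4 + 2*4**2))*(T + (-2 + sqrt(31))) = (T + (1 - 8 + 2*16))*(-2 + T + sqrt(31)) = (T + (1 - 8 + 32))*(-2 + T + sqrt(31)) = (T + 25)*(-2 + T + sqrt(31)) = (25 + T)*(-2 + T + sqrt(31)))
sqrt(W(55) + 310) = sqrt((-50 + 55**2 + 23*55 + 25*sqrt(31) + 55*sqrt(31)) + 310) = sqrt((-50 + 3025 + 1265 + 25*sqrt(31) + 55*sqrt(31)) + 310) = sqrt((4240 + 80*sqrt(31)) + 310) = sqrt(4550 + 80*sqrt(31))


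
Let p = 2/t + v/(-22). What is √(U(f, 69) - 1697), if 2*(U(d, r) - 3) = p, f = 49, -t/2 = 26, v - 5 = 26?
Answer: I*√138621626/286 ≈ 41.167*I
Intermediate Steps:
v = 31 (v = 5 + 26 = 31)
t = -52 (t = -2*26 = -52)
p = -207/143 (p = 2/(-52) + 31/(-22) = 2*(-1/52) + 31*(-1/22) = -1/26 - 31/22 = -207/143 ≈ -1.4476)
U(d, r) = 651/286 (U(d, r) = 3 + (½)*(-207/143) = 3 - 207/286 = 651/286)
√(U(f, 69) - 1697) = √(651/286 - 1697) = √(-484691/286) = I*√138621626/286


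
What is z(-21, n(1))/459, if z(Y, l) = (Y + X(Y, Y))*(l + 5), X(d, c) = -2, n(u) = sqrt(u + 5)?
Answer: -115/459 - 23*sqrt(6)/459 ≈ -0.37329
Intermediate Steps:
n(u) = sqrt(5 + u)
z(Y, l) = (-2 + Y)*(5 + l) (z(Y, l) = (Y - 2)*(l + 5) = (-2 + Y)*(5 + l))
z(-21, n(1))/459 = (-10 - 2*sqrt(5 + 1) + 5*(-21) - 21*sqrt(5 + 1))/459 = (-10 - 2*sqrt(6) - 105 - 21*sqrt(6))*(1/459) = (-115 - 23*sqrt(6))*(1/459) = -115/459 - 23*sqrt(6)/459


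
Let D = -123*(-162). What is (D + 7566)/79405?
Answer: 27492/79405 ≈ 0.34622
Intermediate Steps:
D = 19926
(D + 7566)/79405 = (19926 + 7566)/79405 = 27492*(1/79405) = 27492/79405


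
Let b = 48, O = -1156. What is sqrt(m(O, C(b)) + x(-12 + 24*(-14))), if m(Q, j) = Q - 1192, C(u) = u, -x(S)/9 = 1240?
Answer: 2*I*sqrt(3377) ≈ 116.22*I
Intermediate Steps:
x(S) = -11160 (x(S) = -9*1240 = -11160)
m(Q, j) = -1192 + Q
sqrt(m(O, C(b)) + x(-12 + 24*(-14))) = sqrt((-1192 - 1156) - 11160) = sqrt(-2348 - 11160) = sqrt(-13508) = 2*I*sqrt(3377)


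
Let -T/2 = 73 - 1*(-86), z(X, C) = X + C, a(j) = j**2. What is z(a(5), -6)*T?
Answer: -6042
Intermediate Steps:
z(X, C) = C + X
T = -318 (T = -2*(73 - 1*(-86)) = -2*(73 + 86) = -2*159 = -318)
z(a(5), -6)*T = (-6 + 5**2)*(-318) = (-6 + 25)*(-318) = 19*(-318) = -6042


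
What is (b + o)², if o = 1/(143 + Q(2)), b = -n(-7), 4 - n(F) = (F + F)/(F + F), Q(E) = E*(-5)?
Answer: 158404/17689 ≈ 8.9549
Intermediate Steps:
Q(E) = -5*E
n(F) = 3 (n(F) = 4 - (F + F)/(F + F) = 4 - 2*F/(2*F) = 4 - 2*F*1/(2*F) = 4 - 1*1 = 4 - 1 = 3)
b = -3 (b = -1*3 = -3)
o = 1/133 (o = 1/(143 - 5*2) = 1/(143 - 10) = 1/133 ≈ 0.0075188)
(b + o)² = (-3 + 1/133)² = (-398/133)² = 158404/17689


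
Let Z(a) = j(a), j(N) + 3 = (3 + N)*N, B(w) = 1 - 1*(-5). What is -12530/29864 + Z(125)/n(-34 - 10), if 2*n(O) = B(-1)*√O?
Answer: -6265/14932 - 15997*I*√11/66 ≈ -0.41957 - 803.88*I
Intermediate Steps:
B(w) = 6 (B(w) = 1 + 5 = 6)
n(O) = 3*√O (n(O) = (6*√O)/2 = 3*√O)
j(N) = -3 + N*(3 + N) (j(N) = -3 + (3 + N)*N = -3 + N*(3 + N))
Z(a) = -3 + a² + 3*a
-12530/29864 + Z(125)/n(-34 - 10) = -12530/29864 + (-3 + 125² + 3*125)/((3*√(-34 - 10))) = -12530*1/29864 + (-3 + 15625 + 375)/((3*√(-44))) = -6265/14932 + 15997/((3*(2*I*√11))) = -6265/14932 + 15997/((6*I*√11)) = -6265/14932 + 15997*(-I*√11/66) = -6265/14932 - 15997*I*√11/66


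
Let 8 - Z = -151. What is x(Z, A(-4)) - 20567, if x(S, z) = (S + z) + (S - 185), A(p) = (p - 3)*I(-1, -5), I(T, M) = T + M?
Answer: -20392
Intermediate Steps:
I(T, M) = M + T
Z = 159 (Z = 8 - 1*(-151) = 8 + 151 = 159)
A(p) = 18 - 6*p (A(p) = (p - 3)*(-5 - 1) = (-3 + p)*(-6) = 18 - 6*p)
x(S, z) = -185 + z + 2*S (x(S, z) = (S + z) + (-185 + S) = -185 + z + 2*S)
x(Z, A(-4)) - 20567 = (-185 + (18 - 6*(-4)) + 2*159) - 20567 = (-185 + (18 + 24) + 318) - 20567 = (-185 + 42 + 318) - 20567 = 175 - 20567 = -20392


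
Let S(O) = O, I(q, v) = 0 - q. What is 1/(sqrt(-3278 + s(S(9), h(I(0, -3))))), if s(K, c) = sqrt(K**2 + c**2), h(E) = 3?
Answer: -I/sqrt(3278 - 3*sqrt(10)) ≈ -0.017491*I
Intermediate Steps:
I(q, v) = -q
1/(sqrt(-3278 + s(S(9), h(I(0, -3))))) = 1/(sqrt(-3278 + sqrt(9**2 + 3**2))) = 1/(sqrt(-3278 + sqrt(81 + 9))) = 1/(sqrt(-3278 + sqrt(90))) = 1/(sqrt(-3278 + 3*sqrt(10))) = 1/sqrt(-3278 + 3*sqrt(10))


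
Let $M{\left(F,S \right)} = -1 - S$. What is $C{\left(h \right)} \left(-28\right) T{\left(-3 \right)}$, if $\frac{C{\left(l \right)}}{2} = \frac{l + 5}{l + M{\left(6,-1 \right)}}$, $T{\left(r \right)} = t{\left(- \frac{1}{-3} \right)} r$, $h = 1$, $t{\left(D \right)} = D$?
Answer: $336$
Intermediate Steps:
$T{\left(r \right)} = \frac{r}{3}$ ($T{\left(r \right)} = - \frac{1}{-3} r = \left(-1\right) \left(- \frac{1}{3}\right) r = \frac{r}{3}$)
$C{\left(l \right)} = \frac{2 \left(5 + l\right)}{l}$ ($C{\left(l \right)} = 2 \frac{l + 5}{l - 0} = 2 \frac{5 + l}{l + \left(-1 + 1\right)} = 2 \frac{5 + l}{l + 0} = 2 \frac{5 + l}{l} = \frac{2 \left(5 + l\right)}{l}$)
$C{\left(h \right)} \left(-28\right) T{\left(-3 \right)} = \left(2 + \frac{10}{1}\right) \left(-28\right) \frac{1}{3} \left(-3\right) = \left(2 + 10 \cdot 1\right) \left(-28\right) \left(-1\right) = \left(2 + 10\right) \left(-28\right) \left(-1\right) = 12 \left(-28\right) \left(-1\right) = \left(-336\right) \left(-1\right) = 336$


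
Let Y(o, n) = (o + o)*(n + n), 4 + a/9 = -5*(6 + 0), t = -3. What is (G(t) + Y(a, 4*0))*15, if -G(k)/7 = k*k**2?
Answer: 2835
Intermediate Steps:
a = -306 (a = -36 + 9*(-5*(6 + 0)) = -36 + 9*(-5*6) = -36 + 9*(-30) = -36 - 270 = -306)
G(k) = -7*k**3 (G(k) = -7*k*k**2 = -7*k**3)
Y(o, n) = 4*n*o (Y(o, n) = (2*o)*(2*n) = 4*n*o)
(G(t) + Y(a, 4*0))*15 = (-7*(-3)**3 + 4*(4*0)*(-306))*15 = (-7*(-27) + 4*0*(-306))*15 = (189 + 0)*15 = 189*15 = 2835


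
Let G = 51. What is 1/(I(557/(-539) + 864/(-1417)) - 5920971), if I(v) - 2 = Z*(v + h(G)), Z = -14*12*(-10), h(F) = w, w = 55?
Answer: -109109/636250526621 ≈ -1.7149e-7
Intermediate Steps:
h(F) = 55
Z = 1680 (Z = -168*(-10) = 1680)
I(v) = 92402 + 1680*v (I(v) = 2 + 1680*(v + 55) = 2 + 1680*(55 + v) = 2 + (92400 + 1680*v) = 92402 + 1680*v)
1/(I(557/(-539) + 864/(-1417)) - 5920971) = 1/((92402 + 1680*(557/(-539) + 864/(-1417))) - 5920971) = 1/((92402 + 1680*(557*(-1/539) + 864*(-1/1417))) - 5920971) = 1/((92402 + 1680*(-557/539 - 864/1417)) - 5920971) = 1/((92402 + 1680*(-1254965/763763)) - 5920971) = 1/((92402 - 301191600/109109) - 5920971) = 1/(9780698218/109109 - 5920971) = 1/(-636250526621/109109) = -109109/636250526621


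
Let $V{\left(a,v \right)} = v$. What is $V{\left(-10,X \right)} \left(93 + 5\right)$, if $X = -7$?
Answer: $-686$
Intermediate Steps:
$V{\left(-10,X \right)} \left(93 + 5\right) = - 7 \left(93 + 5\right) = \left(-7\right) 98 = -686$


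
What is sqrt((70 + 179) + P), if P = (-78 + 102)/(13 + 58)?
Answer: 3*sqrt(139657)/71 ≈ 15.790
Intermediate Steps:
P = 24/71 ≈ 0.33803
sqrt((70 + 179) + P) = sqrt((70 + 179) + 24/71) = sqrt(249 + 24/71) = sqrt(17703/71) = 3*sqrt(139657)/71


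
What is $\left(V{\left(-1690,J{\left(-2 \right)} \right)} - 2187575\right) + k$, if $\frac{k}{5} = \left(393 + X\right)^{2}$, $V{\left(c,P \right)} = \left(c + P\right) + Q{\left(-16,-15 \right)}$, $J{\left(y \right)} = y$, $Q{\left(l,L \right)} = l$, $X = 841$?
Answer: $5424497$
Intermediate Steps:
$V{\left(c,P \right)} = -16 + P + c$ ($V{\left(c,P \right)} = \left(c + P\right) - 16 = \left(P + c\right) - 16 = -16 + P + c$)
$k = 7613780$ ($k = 5 \left(393 + 841\right)^{2} = 5 \cdot 1234^{2} = 5 \cdot 1522756 = 7613780$)
$\left(V{\left(-1690,J{\left(-2 \right)} \right)} - 2187575\right) + k = \left(\left(-16 - 2 - 1690\right) - 2187575\right) + 7613780 = \left(-1708 - 2187575\right) + 7613780 = -2189283 + 7613780 = 5424497$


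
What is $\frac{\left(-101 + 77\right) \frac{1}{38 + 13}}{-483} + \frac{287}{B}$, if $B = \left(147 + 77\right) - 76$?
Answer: $\frac{2357741}{1215228} \approx 1.9402$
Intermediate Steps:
$B = 148$ ($B = 224 - 76 = 148$)
$\frac{\left(-101 + 77\right) \frac{1}{38 + 13}}{-483} + \frac{287}{B} = \frac{\left(-101 + 77\right) \frac{1}{38 + 13}}{-483} + \frac{287}{148} = - \frac{24}{51} \left(- \frac{1}{483}\right) + 287 \cdot \frac{1}{148} = \left(-24\right) \frac{1}{51} \left(- \frac{1}{483}\right) + \frac{287}{148} = \left(- \frac{8}{17}\right) \left(- \frac{1}{483}\right) + \frac{287}{148} = \frac{8}{8211} + \frac{287}{148} = \frac{2357741}{1215228}$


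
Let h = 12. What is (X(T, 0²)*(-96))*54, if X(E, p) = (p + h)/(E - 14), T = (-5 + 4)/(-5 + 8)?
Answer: 186624/43 ≈ 4340.1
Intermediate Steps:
T = -⅓ (T = -1/3 = -1*⅓ = -⅓ ≈ -0.33333)
X(E, p) = (12 + p)/(-14 + E) (X(E, p) = (p + 12)/(E - 14) = (12 + p)/(-14 + E))
(X(T, 0²)*(-96))*54 = (((12 + 0²)/(-14 - ⅓))*(-96))*54 = (((12 + 0)/(-43/3))*(-96))*54 = (-3/43*12*(-96))*54 = -36/43*(-96)*54 = (3456/43)*54 = 186624/43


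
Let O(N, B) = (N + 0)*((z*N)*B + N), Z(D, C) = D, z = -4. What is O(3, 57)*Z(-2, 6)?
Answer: 4086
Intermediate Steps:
O(N, B) = N*(N - 4*B*N) (O(N, B) = (N + 0)*((-4*N)*B + N) = N*(-4*B*N + N) = N*(N - 4*B*N))
O(3, 57)*Z(-2, 6) = (3²*(1 - 4*57))*(-2) = (9*(1 - 228))*(-2) = (9*(-227))*(-2) = -2043*(-2) = 4086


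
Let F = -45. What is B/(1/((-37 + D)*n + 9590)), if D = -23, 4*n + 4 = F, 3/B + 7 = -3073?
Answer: -885/88 ≈ -10.057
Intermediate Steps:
B = -3/3080 (B = 3/(-7 - 3073) = 3/(-3080) = 3*(-1/3080) = -3/3080 ≈ -0.00097403)
n = -49/4 (n = -1 + (1/4)*(-45) = -1 - 45/4 = -49/4 ≈ -12.250)
B/(1/((-37 + D)*n + 9590)) = -3/(3080*(1/((-37 - 23)*(-49/4) + 9590))) = -3/(3080*(1/(-60*(-49/4) + 9590))) = -3/(3080*(1/(735 + 9590))) = -3/(3080*(1/10325)) = -3/(3080*1/10325) = -3/3080*10325 = -885/88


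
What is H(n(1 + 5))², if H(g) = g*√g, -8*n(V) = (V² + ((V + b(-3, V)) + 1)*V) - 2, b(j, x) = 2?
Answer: -1331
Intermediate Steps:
n(V) = ¼ - V²/8 - V*(3 + V)/8 (n(V) = -((V² + ((V + 2) + 1)*V) - 2)/8 = -((V² + ((2 + V) + 1)*V) - 2)/8 = -((V² + (3 + V)*V) - 2)/8 = -((V² + V*(3 + V)) - 2)/8 = -(-2 + V² + V*(3 + V))/8 = ¼ - V²/8 - V*(3 + V)/8)
H(g) = g^(3/2)
H(n(1 + 5))² = ((¼ - 3*(1 + 5)/8 - (1 + 5)²/4)^(3/2))² = ((¼ - 3/8*6 - ¼*6²)^(3/2))² = ((¼ - 9/4 - ¼*36)^(3/2))² = ((¼ - 9/4 - 9)^(3/2))² = ((-11)^(3/2))² = (-11*I*√11)² = -1331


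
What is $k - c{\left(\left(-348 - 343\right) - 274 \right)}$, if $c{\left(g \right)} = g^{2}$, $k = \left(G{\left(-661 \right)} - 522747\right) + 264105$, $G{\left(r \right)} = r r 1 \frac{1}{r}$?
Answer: $-1190528$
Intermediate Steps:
$G{\left(r \right)} = r$ ($G{\left(r \right)} = \frac{r^{2}}{r} = r$)
$k = -259303$ ($k = \left(-661 - 522747\right) + 264105 = -523408 + 264105 = -259303$)
$k - c{\left(\left(-348 - 343\right) - 274 \right)} = -259303 - \left(\left(-348 - 343\right) - 274\right)^{2} = -259303 - \left(-691 - 274\right)^{2} = -259303 - \left(-965\right)^{2} = -259303 - 931225 = -1190528$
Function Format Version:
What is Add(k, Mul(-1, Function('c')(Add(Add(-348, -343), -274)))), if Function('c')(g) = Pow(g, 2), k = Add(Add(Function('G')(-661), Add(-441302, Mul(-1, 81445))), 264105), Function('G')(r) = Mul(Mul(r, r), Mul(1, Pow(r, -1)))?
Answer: -1190528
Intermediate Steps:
Function('G')(r) = r (Function('G')(r) = Mul(Pow(r, 2), Pow(r, -1)) = r)
k = -259303 (k = Add(Add(-661, Add(-441302, Mul(-1, 81445))), 264105) = Add(Add(-661, Add(-441302, -81445)), 264105) = Add(Add(-661, -522747), 264105) = Add(-523408, 264105) = -259303)
Add(k, Mul(-1, Function('c')(Add(Add(-348, -343), -274)))) = Add(-259303, Mul(-1, Pow(Add(Add(-348, -343), -274), 2))) = Add(-259303, Mul(-1, Pow(Add(-691, -274), 2))) = Add(-259303, Mul(-1, Pow(-965, 2))) = Add(-259303, Mul(-1, 931225)) = Add(-259303, -931225) = -1190528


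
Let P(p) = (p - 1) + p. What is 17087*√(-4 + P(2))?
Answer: 17087*I ≈ 17087.0*I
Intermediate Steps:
P(p) = -1 + 2*p (P(p) = (-1 + p) + p = -1 + 2*p)
17087*√(-4 + P(2)) = 17087*√(-4 + (-1 + 2*2)) = 17087*√(-4 + (-1 + 4)) = 17087*√(-4 + 3) = 17087*√(-1) = 17087*I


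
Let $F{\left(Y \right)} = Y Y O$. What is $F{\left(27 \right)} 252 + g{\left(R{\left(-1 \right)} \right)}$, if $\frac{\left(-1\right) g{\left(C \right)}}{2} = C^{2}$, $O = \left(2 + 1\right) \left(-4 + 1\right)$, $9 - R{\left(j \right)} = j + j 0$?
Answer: $-1653572$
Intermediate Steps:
$R{\left(j \right)} = 9 - j$ ($R{\left(j \right)} = 9 - \left(j + j 0\right) = 9 - \left(j + 0\right) = 9 - j$)
$O = -9$ ($O = 3 \left(-3\right) = -9$)
$F{\left(Y \right)} = - 9 Y^{2}$ ($F{\left(Y \right)} = Y Y \left(-9\right) = Y^{2} \left(-9\right) = - 9 Y^{2}$)
$g{\left(C \right)} = - 2 C^{2}$
$F{\left(27 \right)} 252 + g{\left(R{\left(-1 \right)} \right)} = - 9 \cdot 27^{2} \cdot 252 - 2 \left(9 - -1\right)^{2} = \left(-9\right) 729 \cdot 252 - 2 \left(9 + 1\right)^{2} = \left(-6561\right) 252 - 2 \cdot 10^{2} = -1653372 - 200 = -1653572$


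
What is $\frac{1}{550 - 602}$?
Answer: $- \frac{1}{52} \approx -0.019231$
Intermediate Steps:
$\frac{1}{550 - 602} = \frac{1}{-52} = - \frac{1}{52}$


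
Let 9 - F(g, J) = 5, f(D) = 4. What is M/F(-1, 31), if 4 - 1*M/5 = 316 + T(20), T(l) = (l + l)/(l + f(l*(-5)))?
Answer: -4705/12 ≈ -392.08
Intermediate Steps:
F(g, J) = 4 (F(g, J) = 9 - 1*5 = 9 - 5 = 4)
T(l) = 2*l/(4 + l) (T(l) = (l + l)/(l + 4) = (2*l)/(4 + l) = 2*l/(4 + l))
M = -4705/3 (M = 20 - 5*(316 + 2*20/(4 + 20)) = 20 - 5*(316 + 2*20/24) = 20 - 5*(316 + 2*20*(1/24)) = 20 - 5*(316 + 5/3) = 20 - 5*953/3 = 20 - 4765/3 = -4705/3 ≈ -1568.3)
M/F(-1, 31) = -4705/3/4 = -4705/3*1/4 = -4705/12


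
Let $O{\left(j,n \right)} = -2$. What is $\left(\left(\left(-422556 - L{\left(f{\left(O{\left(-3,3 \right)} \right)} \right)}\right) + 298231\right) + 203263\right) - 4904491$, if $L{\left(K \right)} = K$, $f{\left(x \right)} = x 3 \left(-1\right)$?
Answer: $-4825559$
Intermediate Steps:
$f{\left(x \right)} = - 3 x$ ($f{\left(x \right)} = 3 x \left(-1\right) = - 3 x$)
$\left(\left(\left(-422556 - L{\left(f{\left(O{\left(-3,3 \right)} \right)} \right)}\right) + 298231\right) + 203263\right) - 4904491 = \left(\left(\left(-422556 - \left(-3\right) \left(-2\right)\right) + 298231\right) + 203263\right) - 4904491 = \left(\left(\left(-422556 - 6\right) + 298231\right) + 203263\right) - 4904491 = \left(\left(-422562 + 298231\right) + 203263\right) - 4904491 = \left(-124331 + 203263\right) - 4904491 = 78932 - 4904491 = -4825559$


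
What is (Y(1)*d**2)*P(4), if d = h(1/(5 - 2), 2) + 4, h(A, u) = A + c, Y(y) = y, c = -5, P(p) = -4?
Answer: -16/9 ≈ -1.7778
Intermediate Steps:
h(A, u) = -5 + A (h(A, u) = A - 5 = -5 + A)
d = -2/3 (d = (-5 + 1/(5 - 2)) + 4 = (-5 + 1/3) + 4 = -14/3 + 4 = -2/3 ≈ -0.66667)
(Y(1)*d**2)*P(4) = (1*(-2/3)**2)*(-4) = (1*(4/9))*(-4) = (4/9)*(-4) = -16/9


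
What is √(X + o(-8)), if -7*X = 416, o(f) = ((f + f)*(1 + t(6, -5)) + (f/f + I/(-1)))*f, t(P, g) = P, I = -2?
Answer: 6*√1106/7 ≈ 28.506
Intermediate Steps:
o(f) = f*(3 + 14*f) (o(f) = ((f + f)*(1 + 6) + (f/f - 2/(-1)))*f = ((2*f)*7 + (1 - 2*(-1)))*f = (14*f + (1 + 2))*f = (14*f + 3)*f = (3 + 14*f)*f = f*(3 + 14*f))
X = -416/7 (X = -⅐*416 = -416/7 ≈ -59.429)
√(X + o(-8)) = √(-416/7 - 8*(3 + 14*(-8))) = √(-416/7 - 8*(3 - 112)) = √(-416/7 - 8*(-109)) = √(-416/7 + 872) = √(5688/7) = 6*√1106/7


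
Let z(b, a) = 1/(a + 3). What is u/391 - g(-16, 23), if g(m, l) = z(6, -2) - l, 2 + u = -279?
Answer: 8321/391 ≈ 21.281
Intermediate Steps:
u = -281 (u = -2 - 279 = -281)
z(b, a) = 1/(3 + a)
g(m, l) = 1 - l (g(m, l) = 1/(3 - 2) - l = 1/1 - l = 1 - l)
u/391 - g(-16, 23) = -281/391 - (1 - 1*23) = -281*1/391 - (1 - 23) = -281/391 - 1*(-22) = -281/391 + 22 = 8321/391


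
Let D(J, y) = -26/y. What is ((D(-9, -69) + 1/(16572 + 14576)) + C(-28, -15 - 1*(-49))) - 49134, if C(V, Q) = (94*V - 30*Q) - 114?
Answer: -113692504883/2149212 ≈ -52900.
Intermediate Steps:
C(V, Q) = -114 - 30*Q + 94*V (C(V, Q) = (-30*Q + 94*V) - 114 = -114 - 30*Q + 94*V)
((D(-9, -69) + 1/(16572 + 14576)) + C(-28, -15 - 1*(-49))) - 49134 = ((-26/(-69) + 1/(16572 + 14576)) + (-114 - 30*(-15 - 1*(-49)) + 94*(-28))) - 49134 = ((-26*(-1/69) + 1/31148) + (-114 - 30*(-15 + 49) - 2632)) - 49134 = ((26/69 + 1/31148) + (-114 - 30*34 - 2632)) - 49134 = (809917/2149212 + (-114 - 1020 - 2632)) - 49134 = (809917/2149212 - 3766) - 49134 = -8093122475/2149212 - 49134 = -113692504883/2149212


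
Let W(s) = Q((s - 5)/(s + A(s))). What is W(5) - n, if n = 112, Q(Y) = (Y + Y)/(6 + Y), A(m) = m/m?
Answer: -112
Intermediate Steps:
A(m) = 1
Q(Y) = 2*Y/(6 + Y) (Q(Y) = (2*Y)/(6 + Y) = 2*Y/(6 + Y))
W(s) = 2*(-5 + s)/((1 + s)*(6 + (-5 + s)/(1 + s))) (W(s) = 2*((s - 5)/(s + 1))/(6 + (s - 5)/(s + 1)) = 2*((-5 + s)/(1 + s))/(6 + (-5 + s)/(1 + s)) = 2*(-5 + s)/((1 + s)*(6 + (-5 + s)/(1 + s))))
W(5) - n = 2*(-5 + 5)/(1 + 7*5) - 1*112 = 2*0/(1 + 35) - 112 = 2*0/36 - 112 = 2*(1/36)*0 - 112 = 0 - 112 = -112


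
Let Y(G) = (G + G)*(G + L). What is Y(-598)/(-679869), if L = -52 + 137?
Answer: -68172/75541 ≈ -0.90245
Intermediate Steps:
L = 85
Y(G) = 2*G*(85 + G) (Y(G) = (G + G)*(G + 85) = (2*G)*(85 + G) = 2*G*(85 + G))
Y(-598)/(-679869) = (2*(-598)*(85 - 598))/(-679869) = (2*(-598)*(-513))*(-1/679869) = 613548*(-1/679869) = -68172/75541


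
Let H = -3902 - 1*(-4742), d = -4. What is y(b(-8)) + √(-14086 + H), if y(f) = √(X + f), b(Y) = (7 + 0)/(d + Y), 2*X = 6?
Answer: √87/6 + I*√13246 ≈ 1.5546 + 115.09*I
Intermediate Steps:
X = 3 (X = (½)*6 = 3)
b(Y) = 7/(-4 + Y) (b(Y) = (7 + 0)/(-4 + Y) = 7/(-4 + Y))
y(f) = √(3 + f)
H = 840 (H = -3902 + 4742 = 840)
y(b(-8)) + √(-14086 + H) = √(3 + 7/(-4 - 8)) + √(-14086 + 840) = √(3 + 7/(-12)) + √(-13246) = √(3 + 7*(-1/12)) + I*√13246 = √(3 - 7/12) + I*√13246 = √(29/12) + I*√13246 = √87/6 + I*√13246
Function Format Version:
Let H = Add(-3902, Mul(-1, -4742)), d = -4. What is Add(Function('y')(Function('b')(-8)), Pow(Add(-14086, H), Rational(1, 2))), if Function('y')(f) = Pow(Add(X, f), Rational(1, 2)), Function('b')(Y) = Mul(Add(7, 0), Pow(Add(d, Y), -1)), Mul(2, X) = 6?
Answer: Add(Mul(Rational(1, 6), Pow(87, Rational(1, 2))), Mul(I, Pow(13246, Rational(1, 2)))) ≈ Add(1.5546, Mul(115.09, I))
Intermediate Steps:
X = 3 (X = Mul(Rational(1, 2), 6) = 3)
Function('b')(Y) = Mul(7, Pow(Add(-4, Y), -1)) (Function('b')(Y) = Mul(Add(7, 0), Pow(Add(-4, Y), -1)) = Mul(7, Pow(Add(-4, Y), -1)))
Function('y')(f) = Pow(Add(3, f), Rational(1, 2))
H = 840 (H = Add(-3902, 4742) = 840)
Add(Function('y')(Function('b')(-8)), Pow(Add(-14086, H), Rational(1, 2))) = Add(Pow(Add(3, Mul(7, Pow(Add(-4, -8), -1))), Rational(1, 2)), Pow(Add(-14086, 840), Rational(1, 2))) = Add(Pow(Add(3, Mul(7, Pow(-12, -1))), Rational(1, 2)), Pow(-13246, Rational(1, 2))) = Add(Pow(Add(3, Mul(7, Rational(-1, 12))), Rational(1, 2)), Mul(I, Pow(13246, Rational(1, 2)))) = Add(Pow(Add(3, Rational(-7, 12)), Rational(1, 2)), Mul(I, Pow(13246, Rational(1, 2)))) = Add(Pow(Rational(29, 12), Rational(1, 2)), Mul(I, Pow(13246, Rational(1, 2)))) = Add(Mul(Rational(1, 6), Pow(87, Rational(1, 2))), Mul(I, Pow(13246, Rational(1, 2))))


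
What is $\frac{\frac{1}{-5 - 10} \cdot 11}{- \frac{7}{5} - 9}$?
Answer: $\frac{11}{156} \approx 0.070513$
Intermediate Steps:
$\frac{\frac{1}{-5 - 10} \cdot 11}{- \frac{7}{5} - 9} = \frac{\frac{1}{-15} \cdot 11}{\left(-7\right) \frac{1}{5} - 9} = \frac{\left(- \frac{1}{15}\right) 11}{- \frac{7}{5} - 9} = - \frac{11}{15 \left(- \frac{52}{5}\right)} = \left(- \frac{11}{15}\right) \left(- \frac{5}{52}\right) = \frac{11}{156}$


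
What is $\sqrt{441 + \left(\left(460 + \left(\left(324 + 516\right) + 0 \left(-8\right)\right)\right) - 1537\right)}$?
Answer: $2 \sqrt{51} \approx 14.283$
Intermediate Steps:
$\sqrt{441 + \left(\left(460 + \left(\left(324 + 516\right) + 0 \left(-8\right)\right)\right) - 1537\right)} = \sqrt{441 + \left(\left(460 + \left(840 + 0\right)\right) - 1537\right)} = \sqrt{441 + \left(\left(460 + 840\right) - 1537\right)} = \sqrt{441 + \left(1300 - 1537\right)} = \sqrt{441 - 237} = \sqrt{204} = 2 \sqrt{51}$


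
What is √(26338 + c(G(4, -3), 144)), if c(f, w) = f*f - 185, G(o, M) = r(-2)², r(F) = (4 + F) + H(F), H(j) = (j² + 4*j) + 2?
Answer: √26153 ≈ 161.72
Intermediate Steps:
H(j) = 2 + j² + 4*j
r(F) = 6 + F² + 5*F (r(F) = (4 + F) + (2 + F² + 4*F) = 6 + F² + 5*F)
G(o, M) = 0 (G(o, M) = (6 + (-2)² + 5*(-2))² = (6 + 4 - 10)² = 0² = 0)
c(f, w) = -185 + f² (c(f, w) = f² - 185 = -185 + f²)
√(26338 + c(G(4, -3), 144)) = √(26338 + (-185 + 0²)) = √(26338 + (-185 + 0)) = √(26338 - 185) = √26153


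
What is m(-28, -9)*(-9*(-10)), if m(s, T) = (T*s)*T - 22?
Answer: -206100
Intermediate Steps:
m(s, T) = -22 + s*T² (m(s, T) = s*T² - 22 = -22 + s*T²)
m(-28, -9)*(-9*(-10)) = (-22 - 28*(-9)²)*(-9*(-10)) = (-22 - 28*81)*90 = (-22 - 2268)*90 = -2290*90 = -206100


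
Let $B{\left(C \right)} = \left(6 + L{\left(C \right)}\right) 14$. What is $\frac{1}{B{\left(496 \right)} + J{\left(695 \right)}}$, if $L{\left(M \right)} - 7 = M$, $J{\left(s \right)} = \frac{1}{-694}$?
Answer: $\frac{694}{4945443} \approx 0.00014033$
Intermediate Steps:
$J{\left(s \right)} = - \frac{1}{694}$
$L{\left(M \right)} = 7 + M$
$B{\left(C \right)} = 182 + 14 C$ ($B{\left(C \right)} = \left(6 + \left(7 + C\right)\right) 14 = \left(13 + C\right) 14 = 182 + 14 C$)
$\frac{1}{B{\left(496 \right)} + J{\left(695 \right)}} = \frac{1}{\left(182 + 14 \cdot 496\right) - \frac{1}{694}} = \frac{1}{\left(182 + 6944\right) - \frac{1}{694}} = \frac{1}{7126 - \frac{1}{694}} = \frac{1}{\frac{4945443}{694}} = \frac{694}{4945443}$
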